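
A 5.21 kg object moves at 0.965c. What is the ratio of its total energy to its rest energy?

E = γmc², E₀ = mc²
E/E₀ = γ = 1/√(1 - 0.965²) = 3.813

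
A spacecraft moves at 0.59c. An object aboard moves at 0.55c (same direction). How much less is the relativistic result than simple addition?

Classical: u' + v = 0.55 + 0.59 = 1.14c
Relativistic: u = (0.55 + 0.59)/(1 + 0.3245) = 1.14/1.3245 = 0.8607c
Difference: 1.14 - 0.8607 = 0.2793c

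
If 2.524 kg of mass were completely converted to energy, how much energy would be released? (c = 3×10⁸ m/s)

Using E = mc²:
c² = (3×10⁸)² = 9×10¹⁶ m²/s²
E = 2.524 × 9×10¹⁶ = 2.272×10¹⁷ J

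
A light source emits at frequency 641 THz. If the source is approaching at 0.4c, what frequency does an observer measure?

β = v/c = 0.4
(1+β)/(1-β) = 1.4/0.6 = 2.3333
Doppler factor = √(2.3333) = 1.5275
f_obs = 641 × 1.5275 = 979.1 THz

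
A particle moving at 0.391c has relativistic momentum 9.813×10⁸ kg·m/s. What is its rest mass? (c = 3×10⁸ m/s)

γ = 1/√(1 - 0.391²) = 1.0865
v = 0.391 × 3×10⁸ = 1.173×10⁸ m/s
m = p/(γv) = 9.813×10⁸/(1.0865 × 1.173×10⁸) = 7.700 kg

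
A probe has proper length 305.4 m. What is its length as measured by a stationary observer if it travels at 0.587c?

Proper length L₀ = 305.4 m
γ = 1/√(1 - 0.587²) = 1.2352
L = L₀/γ = 305.4/1.2352 = 247.2 m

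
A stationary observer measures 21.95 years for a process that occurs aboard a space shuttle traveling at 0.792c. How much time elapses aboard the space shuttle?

Dilated time Δt = 21.95 years
γ = 1/√(1 - 0.792²) = 1.638
Δt₀ = Δt/γ = 21.95/1.638 = 13.40 years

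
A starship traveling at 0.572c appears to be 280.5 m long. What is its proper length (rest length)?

Contracted length L = 280.5 m
γ = 1/√(1 - 0.572²) = 1.2191
L₀ = γL = 1.2191 × 280.5 = 342.0 m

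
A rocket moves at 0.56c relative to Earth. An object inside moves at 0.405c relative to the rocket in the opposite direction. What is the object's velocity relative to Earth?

Object's velocity in rocket frame is u' = -0.405c
u = (u' + v)/(1 + u'v/c²) = (v - 0.405)/(1 - 0.405·v/c²)
Numerator: 0.56 - 0.405 = 0.155
Denominator: 1 - 0.2268 = 0.7732
u = 0.155/0.7732 = 0.2005c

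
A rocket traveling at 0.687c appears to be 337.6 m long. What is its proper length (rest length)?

Contracted length L = 337.6 m
γ = 1/√(1 - 0.687²) = 1.3762
L₀ = γL = 1.3762 × 337.6 = 464.6 m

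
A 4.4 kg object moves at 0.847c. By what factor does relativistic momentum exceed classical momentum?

p_rel = γmv, p_class = mv
Ratio = γ = 1/√(1 - 0.847²) = 1.881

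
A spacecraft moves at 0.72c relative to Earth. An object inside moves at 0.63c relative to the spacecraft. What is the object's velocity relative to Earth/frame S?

u = (u' + v)/(1 + u'v/c²)
Numerator: 0.63 + 0.72 = 1.35
Denominator: 1 + 0.4536 = 1.4536
u = 1.35/1.4536 = 0.9287c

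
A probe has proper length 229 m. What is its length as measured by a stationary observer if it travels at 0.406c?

Proper length L₀ = 229 m
γ = 1/√(1 - 0.406²) = 1.094
L = L₀/γ = 229/1.094 = 209.3 m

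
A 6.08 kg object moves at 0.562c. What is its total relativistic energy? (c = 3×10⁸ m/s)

γ = 1/√(1 - 0.562²) = 1.209
mc² = 6.08 × (3×10⁸)² = 5.472×10¹⁷ J
E = γmc² = 1.209 × 5.472×10¹⁷ = 6.616×10¹⁷ J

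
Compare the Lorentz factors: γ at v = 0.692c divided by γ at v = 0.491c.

γ₁ = 1/√(1 - 0.692²) = 1.3852
γ₂ = 1/√(1 - 0.491²) = 1.1479
γ₁/γ₂ = 1.3852/1.1479 = 1.207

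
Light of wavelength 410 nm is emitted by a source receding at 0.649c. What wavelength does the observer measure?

β = 0.649
Wavelength Doppler factor = √(1.649/0.351) = √(4.698) = 2.1675
λ_obs = 410 × 2.1675 = 888.7 nm (redshift)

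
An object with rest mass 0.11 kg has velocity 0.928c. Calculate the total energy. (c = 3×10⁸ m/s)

γ = 1/√(1 - 0.928²) = 2.684
mc² = 0.11 × (3×10⁸)² = 9.900×10¹⁵ J
E = γmc² = 2.684 × 9.900×10¹⁵ = 2.657×10¹⁶ J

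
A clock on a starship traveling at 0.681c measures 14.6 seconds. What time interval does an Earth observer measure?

Proper time Δt₀ = 14.6 seconds
γ = 1/√(1 - 0.681²) = 1.366
Δt = γΔt₀ = 1.366 × 14.6 = 19.94 seconds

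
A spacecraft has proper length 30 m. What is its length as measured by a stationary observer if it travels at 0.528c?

Proper length L₀ = 30 m
γ = 1/√(1 - 0.528²) = 1.1775
L = L₀/γ = 30/1.1775 = 25.48 m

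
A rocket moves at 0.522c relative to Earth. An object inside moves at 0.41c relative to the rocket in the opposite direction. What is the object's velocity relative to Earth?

Object's velocity in rocket frame is u' = -0.41c
u = (u' + v)/(1 + u'v/c²) = (v - 0.41)/(1 - 0.41·v/c²)
Numerator: 0.522 - 0.41 = 0.112
Denominator: 1 - 0.21402 = 0.78598
u = 0.112/0.78598 = 0.1425c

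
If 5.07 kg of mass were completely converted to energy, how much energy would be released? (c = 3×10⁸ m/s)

Using E = mc²:
c² = (3×10⁸)² = 9×10¹⁶ m²/s²
E = 5.07 × 9×10¹⁶ = 4.563×10¹⁷ J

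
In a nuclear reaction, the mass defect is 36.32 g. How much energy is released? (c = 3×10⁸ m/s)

Convert mass defect: Δm = 36.32 g = 0.03632 kg
E = Δm·c² = 0.03632 × (3×10⁸)²
= 0.03632 × 9×10¹⁶ = 3.269×10¹⁵ J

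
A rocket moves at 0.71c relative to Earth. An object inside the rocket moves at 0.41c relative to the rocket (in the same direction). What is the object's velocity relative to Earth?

u = (u' + v)/(1 + u'v/c²)
Numerator: 0.41 + 0.71 = 1.12
Denominator: 1 + 0.2911 = 1.2911
u = 1.12/1.2911 = 0.8675c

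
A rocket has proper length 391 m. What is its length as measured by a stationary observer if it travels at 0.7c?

Proper length L₀ = 391 m
γ = 1/√(1 - 0.7²) = 1.4003
L = L₀/γ = 391/1.4003 = 279.2 m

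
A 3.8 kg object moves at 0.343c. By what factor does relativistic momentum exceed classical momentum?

p_rel = γmv, p_class = mv
Ratio = γ = 1/√(1 - 0.343²) = 1.065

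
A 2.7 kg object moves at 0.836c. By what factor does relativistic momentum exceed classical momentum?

p_rel = γmv, p_class = mv
Ratio = γ = 1/√(1 - 0.836²) = 1.822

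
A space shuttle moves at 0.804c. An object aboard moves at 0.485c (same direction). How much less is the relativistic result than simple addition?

Classical: u' + v = 0.485 + 0.804 = 1.289c
Relativistic: u = (0.485 + 0.804)/(1 + 0.38994) = 1.289/1.38994 = 0.9274c
Difference: 1.289 - 0.9274 = 0.3616c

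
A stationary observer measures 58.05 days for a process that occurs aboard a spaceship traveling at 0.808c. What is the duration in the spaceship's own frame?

Dilated time Δt = 58.05 days
γ = 1/√(1 - 0.808²) = 1.6973
Δt₀ = Δt/γ = 58.05/1.6973 = 34.20 days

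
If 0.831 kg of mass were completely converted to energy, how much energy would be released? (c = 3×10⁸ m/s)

Using E = mc²:
c² = (3×10⁸)² = 9×10¹⁶ m²/s²
E = 0.831 × 9×10¹⁶ = 7.479×10¹⁶ J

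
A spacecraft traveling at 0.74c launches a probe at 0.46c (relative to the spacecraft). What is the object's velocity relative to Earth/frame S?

u = (u' + v)/(1 + u'v/c²)
Numerator: 0.46 + 0.74 = 1.2
Denominator: 1 + 0.3404 = 1.3404
u = 1.2/1.3404 = 0.8953c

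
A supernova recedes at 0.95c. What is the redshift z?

β = 0.95
(1+β)/(1-β) = 1.95/0.05 = 39.00
√(39.00) = 6.245
z = 6.245 - 1 = 5.245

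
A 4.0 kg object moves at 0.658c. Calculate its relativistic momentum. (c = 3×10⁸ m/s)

γ = 1/√(1 - 0.658²) = 1.328
v = 0.658 × 3×10⁸ = 1.974×10⁸ m/s
p = γmv = 1.328 × 4.0 × 1.974×10⁸ = 1.049×10⁹ kg·m/s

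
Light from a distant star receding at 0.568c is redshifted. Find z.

β = 0.568
(1+β)/(1-β) = 1.568/0.432 = 3.6296
√(3.6296) = 1.9052
z = 1.9052 - 1 = 0.9052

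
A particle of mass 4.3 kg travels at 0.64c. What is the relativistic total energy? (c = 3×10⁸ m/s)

γ = 1/√(1 - 0.64²) = 1.30145
mc² = 4.3 × (3×10⁸)² = 3.870×10¹⁷ J
E = γmc² = 1.30145 × 3.870×10¹⁷ = 5.037×10¹⁷ J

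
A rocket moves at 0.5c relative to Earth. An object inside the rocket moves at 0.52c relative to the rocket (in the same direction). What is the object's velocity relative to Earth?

u = (u' + v)/(1 + u'v/c²)
Numerator: 0.52 + 0.5 = 1.02
Denominator: 1 + 0.26 = 1.26
u = 1.02/1.26 = 0.8095c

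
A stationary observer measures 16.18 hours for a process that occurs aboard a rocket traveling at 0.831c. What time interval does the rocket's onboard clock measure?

Dilated time Δt = 16.18 hours
γ = 1/√(1 - 0.831²) = 1.7977
Δt₀ = Δt/γ = 16.18/1.7977 = 9.000 hours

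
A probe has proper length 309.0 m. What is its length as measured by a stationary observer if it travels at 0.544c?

Proper length L₀ = 309.0 m
γ = 1/√(1 - 0.544²) = 1.1918
L = L₀/γ = 309.0/1.1918 = 259.3 m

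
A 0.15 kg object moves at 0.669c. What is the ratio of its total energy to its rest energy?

E = γmc², E₀ = mc²
E/E₀ = γ = 1/√(1 - 0.669²) = 1.345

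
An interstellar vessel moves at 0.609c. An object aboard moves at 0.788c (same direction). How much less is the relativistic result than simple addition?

Classical: u' + v = 0.788 + 0.609 = 1.397c
Relativistic: u = (0.788 + 0.609)/(1 + 0.479892) = 1.397/1.479892 = 0.9440c
Difference: 1.397 - 0.9440 = 0.4530c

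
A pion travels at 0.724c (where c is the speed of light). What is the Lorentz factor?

v/c = 0.724, so (v/c)² = 0.524176
1 - (v/c)² = 0.475824
γ = 1/√(0.475824) = 1.450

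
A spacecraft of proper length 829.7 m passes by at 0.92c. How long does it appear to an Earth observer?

Proper length L₀ = 829.7 m
γ = 1/√(1 - 0.92²) = 2.5516
L = L₀/γ = 829.7/2.5516 = 325.2 m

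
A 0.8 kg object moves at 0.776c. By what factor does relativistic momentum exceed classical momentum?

p_rel = γmv, p_class = mv
Ratio = γ = 1/√(1 - 0.776²) = 1.585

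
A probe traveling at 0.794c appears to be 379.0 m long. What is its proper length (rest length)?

Contracted length L = 379.0 m
γ = 1/√(1 - 0.794²) = 1.64496
L₀ = γL = 1.64496 × 379.0 = 623.4 m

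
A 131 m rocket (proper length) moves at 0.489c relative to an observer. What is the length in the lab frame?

Proper length L₀ = 131 m
γ = 1/√(1 - 0.489²) = 1.146
L = L₀/γ = 131/1.146 = 114.3 m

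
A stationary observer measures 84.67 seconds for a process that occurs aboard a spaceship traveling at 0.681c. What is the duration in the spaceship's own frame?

Dilated time Δt = 84.67 seconds
γ = 1/√(1 - 0.681²) = 1.3656
Δt₀ = Δt/γ = 84.67/1.3656 = 62.00 seconds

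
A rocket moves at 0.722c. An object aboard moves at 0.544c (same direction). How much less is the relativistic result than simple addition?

Classical: u' + v = 0.544 + 0.722 = 1.266c
Relativistic: u = (0.544 + 0.722)/(1 + 0.392768) = 1.266/1.392768 = 0.9090c
Difference: 1.266 - 0.9090 = 0.3570c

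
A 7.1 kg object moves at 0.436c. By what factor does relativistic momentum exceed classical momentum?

p_rel = γmv, p_class = mv
Ratio = γ = 1/√(1 - 0.436²) = 1.111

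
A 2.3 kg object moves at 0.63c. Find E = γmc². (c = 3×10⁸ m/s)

γ = 1/√(1 - 0.63²) = 1.28767
mc² = 2.3 × (3×10⁸)² = 2.070×10¹⁷ J
E = γmc² = 1.28767 × 2.070×10¹⁷ = 2.665×10¹⁷ J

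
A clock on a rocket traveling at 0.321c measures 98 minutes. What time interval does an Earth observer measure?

Proper time Δt₀ = 98 minutes
γ = 1/√(1 - 0.321²) = 1.056
Δt = γΔt₀ = 1.056 × 98 = 103.5 minutes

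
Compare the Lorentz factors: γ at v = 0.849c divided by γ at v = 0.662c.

γ₁ = 1/√(1 - 0.849²) = 1.8925
γ₂ = 1/√(1 - 0.662²) = 1.3342
γ₁/γ₂ = 1.8925/1.3342 = 1.418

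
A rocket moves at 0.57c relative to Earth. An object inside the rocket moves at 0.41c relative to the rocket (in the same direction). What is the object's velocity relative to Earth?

u = (u' + v)/(1 + u'v/c²)
Numerator: 0.41 + 0.57 = 0.98
Denominator: 1 + 0.2337 = 1.2337
u = 0.98/1.2337 = 0.7944c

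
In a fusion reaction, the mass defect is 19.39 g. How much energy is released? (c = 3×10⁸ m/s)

Convert mass defect: Δm = 19.39 g = 0.01939 kg
E = Δm·c² = 0.01939 × (3×10⁸)²
= 0.01939 × 9×10¹⁶ = 1.745×10¹⁵ J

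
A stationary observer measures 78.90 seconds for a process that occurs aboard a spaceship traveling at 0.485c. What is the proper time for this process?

Dilated time Δt = 78.90 seconds
γ = 1/√(1 - 0.485²) = 1.1435
Δt₀ = Δt/γ = 78.90/1.1435 = 69.00 seconds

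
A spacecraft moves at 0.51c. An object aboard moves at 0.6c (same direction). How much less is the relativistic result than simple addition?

Classical: u' + v = 0.6 + 0.51 = 1.11c
Relativistic: u = (0.6 + 0.51)/(1 + 0.306) = 1.11/1.306 = 0.8499c
Difference: 1.11 - 0.8499 = 0.2601c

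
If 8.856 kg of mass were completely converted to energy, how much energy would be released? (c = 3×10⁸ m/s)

Using E = mc²:
c² = (3×10⁸)² = 9×10¹⁶ m²/s²
E = 8.856 × 9×10¹⁶ = 7.970×10¹⁷ J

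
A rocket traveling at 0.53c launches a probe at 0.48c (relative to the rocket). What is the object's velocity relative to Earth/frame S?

u = (u' + v)/(1 + u'v/c²)
Numerator: 0.48 + 0.53 = 1.01
Denominator: 1 + 0.2544 = 1.2544
u = 1.01/1.2544 = 0.8052c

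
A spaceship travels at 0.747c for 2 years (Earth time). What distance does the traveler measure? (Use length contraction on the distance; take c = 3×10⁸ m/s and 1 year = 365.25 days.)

Earth distance: d = v × t = 0.747c × 2 yr = 1.4144×10¹⁶ m
γ = 1.5042
d' = d/γ = 1.4144×10¹⁶/1.5042 = 9.403×10¹⁵ m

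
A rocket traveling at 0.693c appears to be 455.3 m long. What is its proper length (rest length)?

Contracted length L = 455.3 m
γ = 1/√(1 - 0.693²) = 1.387
L₀ = γL = 1.387 × 455.3 = 631.5 m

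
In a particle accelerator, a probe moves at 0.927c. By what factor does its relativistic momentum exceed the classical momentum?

p_rel = γmv, p_class = mv
Ratio = γ = 1/√(1 - 0.927²)
= 1/√(0.140671) = 2.666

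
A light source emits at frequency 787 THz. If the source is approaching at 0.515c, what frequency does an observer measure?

β = v/c = 0.515
(1+β)/(1-β) = 1.515/0.485 = 3.124
Doppler factor = √(3.124) = 1.767
f_obs = 787 × 1.767 = 1391 THz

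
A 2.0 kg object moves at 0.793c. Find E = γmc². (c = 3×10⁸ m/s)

γ = 1/√(1 - 0.793²) = 1.6414
mc² = 2.0 × (3×10⁸)² = 1.800×10¹⁷ J
E = γmc² = 1.6414 × 1.800×10¹⁷ = 2.955×10¹⁷ J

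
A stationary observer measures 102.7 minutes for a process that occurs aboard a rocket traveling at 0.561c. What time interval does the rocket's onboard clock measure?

Dilated time Δt = 102.7 minutes
γ = 1/√(1 - 0.561²) = 1.208
Δt₀ = Δt/γ = 102.7/1.208 = 85.02 minutes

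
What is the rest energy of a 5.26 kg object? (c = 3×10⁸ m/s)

c² = (3×10⁸)² = 9.000×10¹⁶ m²/s²
E₀ = mc² = 5.26 × 9.000×10¹⁶ = 4.734×10¹⁷ J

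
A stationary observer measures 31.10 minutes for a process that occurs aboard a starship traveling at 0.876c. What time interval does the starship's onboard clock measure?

Dilated time Δt = 31.10 minutes
γ = 1/√(1 - 0.876²) = 2.073
Δt₀ = Δt/γ = 31.10/2.073 = 15.00 minutes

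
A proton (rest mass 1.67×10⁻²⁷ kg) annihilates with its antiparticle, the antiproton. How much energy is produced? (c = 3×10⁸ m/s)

Both particles have the same rest mass, so total mass = 2m
E = 2m·c² = 2 × 1.67×10⁻²⁷ × (3×10⁸)²
= 2 × 1.67×10⁻²⁷ × 9×10¹⁶
= 3.006×10⁻¹⁰ J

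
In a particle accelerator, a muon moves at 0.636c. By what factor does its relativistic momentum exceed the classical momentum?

p_rel = γmv, p_class = mv
Ratio = γ = 1/√(1 - 0.636²)
= 1/√(0.595504) = 1.296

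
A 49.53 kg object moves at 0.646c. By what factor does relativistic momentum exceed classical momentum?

p_rel = γmv, p_class = mv
Ratio = γ = 1/√(1 - 0.646²) = 1.310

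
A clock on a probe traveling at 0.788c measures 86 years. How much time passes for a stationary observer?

Proper time Δt₀ = 86 years
γ = 1/√(1 - 0.788²) = 1.624
Δt = γΔt₀ = 1.624 × 86 = 139.7 years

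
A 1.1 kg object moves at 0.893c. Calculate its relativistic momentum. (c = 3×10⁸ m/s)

γ = 1/√(1 - 0.893²) = 2.222
v = 0.893 × 3×10⁸ = 2.679×10⁸ m/s
p = γmv = 2.222 × 1.1 × 2.679×10⁸ = 6.548×10⁸ kg·m/s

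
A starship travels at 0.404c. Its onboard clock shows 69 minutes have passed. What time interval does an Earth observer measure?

Proper time Δt₀ = 69 minutes
γ = 1/√(1 - 0.404²) = 1.0932
Δt = γΔt₀ = 1.0932 × 69 = 75.43 minutes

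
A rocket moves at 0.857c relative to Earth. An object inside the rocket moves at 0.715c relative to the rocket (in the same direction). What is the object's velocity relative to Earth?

u = (u' + v)/(1 + u'v/c²)
Numerator: 0.715 + 0.857 = 1.572
Denominator: 1 + 0.612755 = 1.612755
u = 1.572/1.612755 = 0.9747c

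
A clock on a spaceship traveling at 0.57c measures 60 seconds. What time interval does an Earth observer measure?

Proper time Δt₀ = 60 seconds
γ = 1/√(1 - 0.57²) = 1.217
Δt = γΔt₀ = 1.217 × 60 = 73.02 seconds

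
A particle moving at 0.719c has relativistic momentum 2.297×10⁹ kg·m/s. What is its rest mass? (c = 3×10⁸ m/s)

γ = 1/√(1 - 0.719²) = 1.4388
v = 0.719 × 3×10⁸ = 2.157×10⁸ m/s
m = p/(γv) = 2.297×10⁹/(1.4388 × 2.157×10⁸) = 7.401 kg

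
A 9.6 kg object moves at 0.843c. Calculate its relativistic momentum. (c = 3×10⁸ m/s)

γ = 1/√(1 - 0.843²) = 1.859
v = 0.843 × 3×10⁸ = 2.529×10⁸ m/s
p = γmv = 1.859 × 9.6 × 2.529×10⁸ = 4.513×10⁹ kg·m/s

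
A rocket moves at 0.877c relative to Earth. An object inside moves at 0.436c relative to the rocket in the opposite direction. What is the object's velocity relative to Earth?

Object's velocity in rocket frame is u' = -0.436c
u = (u' + v)/(1 + u'v/c²) = (v - 0.436)/(1 - 0.436·v/c²)
Numerator: 0.877 - 0.436 = 0.441
Denominator: 1 - 0.382372 = 0.617628
u = 0.441/0.617628 = 0.7140c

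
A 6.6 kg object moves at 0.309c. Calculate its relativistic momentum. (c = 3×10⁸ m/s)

γ = 1/√(1 - 0.309²) = 1.0515
v = 0.309 × 3×10⁸ = 9.270×10⁷ m/s
p = γmv = 1.0515 × 6.6 × 9.270×10⁷ = 6.433×10⁸ kg·m/s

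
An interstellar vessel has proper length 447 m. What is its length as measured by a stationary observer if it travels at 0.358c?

Proper length L₀ = 447 m
γ = 1/√(1 - 0.358²) = 1.071
L = L₀/γ = 447/1.071 = 417.4 m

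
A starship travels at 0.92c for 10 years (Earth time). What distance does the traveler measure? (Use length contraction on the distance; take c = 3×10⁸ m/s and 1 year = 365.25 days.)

Earth distance: d = v × t = 0.92c × 10 yr = 8.7099×10¹⁶ m
γ = 2.5516
d' = d/γ = 8.7099×10¹⁶/2.5516 = 3.414×10¹⁶ m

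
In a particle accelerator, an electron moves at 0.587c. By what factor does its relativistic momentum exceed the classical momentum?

p_rel = γmv, p_class = mv
Ratio = γ = 1/√(1 - 0.587²)
= 1/√(0.655431) = 1.235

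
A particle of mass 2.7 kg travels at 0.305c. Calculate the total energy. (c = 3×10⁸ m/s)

γ = 1/√(1 - 0.305²) = 1.050
mc² = 2.7 × (3×10⁸)² = 2.430×10¹⁷ J
E = γmc² = 1.050 × 2.430×10¹⁷ = 2.552×10¹⁷ J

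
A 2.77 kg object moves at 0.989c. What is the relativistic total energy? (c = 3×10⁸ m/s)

γ = 1/√(1 - 0.989²) = 6.7606
mc² = 2.77 × (3×10⁸)² = 2.493×10¹⁷ J
E = γmc² = 6.7606 × 2.493×10¹⁷ = 1.685×10¹⁸ J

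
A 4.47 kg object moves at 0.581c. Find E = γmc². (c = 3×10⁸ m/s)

γ = 1/√(1 - 0.581²) = 1.2286
mc² = 4.47 × (3×10⁸)² = 4.023×10¹⁷ J
E = γmc² = 1.2286 × 4.023×10¹⁷ = 4.943×10¹⁷ J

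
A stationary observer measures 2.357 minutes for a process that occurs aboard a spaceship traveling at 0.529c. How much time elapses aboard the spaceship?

Dilated time Δt = 2.357 minutes
γ = 1/√(1 - 0.529²) = 1.1784
Δt₀ = Δt/γ = 2.357/1.1784 = 2.000 minutes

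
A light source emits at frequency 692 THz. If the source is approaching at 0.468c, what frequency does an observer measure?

β = v/c = 0.468
(1+β)/(1-β) = 1.468/0.532 = 2.7594
Doppler factor = √(2.7594) = 1.66114
f_obs = 692 × 1.66114 = 1150 THz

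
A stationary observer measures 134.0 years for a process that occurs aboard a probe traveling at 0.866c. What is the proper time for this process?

Dilated time Δt = 134.0 years
γ = 1/√(1 - 0.866²) = 1.9998
Δt₀ = Δt/γ = 134.0/1.9998 = 67.01 years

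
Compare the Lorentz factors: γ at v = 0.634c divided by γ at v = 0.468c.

γ₁ = 1/√(1 - 0.634²) = 1.2931
γ₂ = 1/√(1 - 0.468²) = 1.1316
γ₁/γ₂ = 1.2931/1.1316 = 1.143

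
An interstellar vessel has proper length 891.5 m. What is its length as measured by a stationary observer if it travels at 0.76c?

Proper length L₀ = 891.5 m
γ = 1/√(1 - 0.76²) = 1.5386
L = L₀/γ = 891.5/1.5386 = 579.4 m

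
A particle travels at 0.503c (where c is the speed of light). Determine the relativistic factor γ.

v/c = 0.503, so (v/c)² = 0.253009
1 - (v/c)² = 0.746991
γ = 1/√(0.746991) = 1.157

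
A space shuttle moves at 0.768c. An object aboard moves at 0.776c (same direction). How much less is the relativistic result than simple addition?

Classical: u' + v = 0.776 + 0.768 = 1.544c
Relativistic: u = (0.776 + 0.768)/(1 + 0.595968) = 1.544/1.595968 = 0.9674c
Difference: 1.544 - 0.9674 = 0.5766c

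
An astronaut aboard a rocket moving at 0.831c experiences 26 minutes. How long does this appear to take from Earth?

Proper time Δt₀ = 26 minutes
γ = 1/√(1 - 0.831²) = 1.7977
Δt = γΔt₀ = 1.7977 × 26 = 46.74 minutes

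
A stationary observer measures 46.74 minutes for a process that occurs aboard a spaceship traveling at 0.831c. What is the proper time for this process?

Dilated time Δt = 46.74 minutes
γ = 1/√(1 - 0.831²) = 1.798
Δt₀ = Δt/γ = 46.74/1.798 = 26.00 minutes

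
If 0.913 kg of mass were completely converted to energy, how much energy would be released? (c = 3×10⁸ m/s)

Using E = mc²:
c² = (3×10⁸)² = 9×10¹⁶ m²/s²
E = 0.913 × 9×10¹⁶ = 8.217×10¹⁶ J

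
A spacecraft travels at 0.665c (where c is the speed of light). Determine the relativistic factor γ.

v/c = 0.665, so (v/c)² = 0.442225
1 - (v/c)² = 0.557775
γ = 1/√(0.557775) = 1.339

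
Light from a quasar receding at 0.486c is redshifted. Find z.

β = 0.486
(1+β)/(1-β) = 1.486/0.514 = 2.891
√(2.891) = 1.7003
z = 1.7003 - 1 = 0.7003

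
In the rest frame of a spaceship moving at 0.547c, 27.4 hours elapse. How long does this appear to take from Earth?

Proper time Δt₀ = 27.4 hours
γ = 1/√(1 - 0.547²) = 1.1946
Δt = γΔt₀ = 1.1946 × 27.4 = 32.73 hours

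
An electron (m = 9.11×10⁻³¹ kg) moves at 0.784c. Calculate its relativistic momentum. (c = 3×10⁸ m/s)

γ = 1/√(1 - 0.784²) = 1.611
v = 0.784 × 3×10⁸ = 2.352×10⁸ m/s
p = γmv = 1.611 × 9.11×10⁻³¹ × 2.352×10⁸ = 3.452×10⁻²² kg·m/s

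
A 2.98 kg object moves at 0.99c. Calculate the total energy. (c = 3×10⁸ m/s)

γ = 1/√(1 - 0.99²) = 7.089
mc² = 2.98 × (3×10⁸)² = 2.682×10¹⁷ J
E = γmc² = 7.089 × 2.682×10¹⁷ = 1.901×10¹⁸ J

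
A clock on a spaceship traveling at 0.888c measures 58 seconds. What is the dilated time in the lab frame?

Proper time Δt₀ = 58 seconds
γ = 1/√(1 - 0.888²) = 2.1747
Δt = γΔt₀ = 2.1747 × 58 = 126.1 seconds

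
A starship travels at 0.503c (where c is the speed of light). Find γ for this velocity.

v/c = 0.503, so (v/c)² = 0.253009
1 - (v/c)² = 0.746991
γ = 1/√(0.746991) = 1.157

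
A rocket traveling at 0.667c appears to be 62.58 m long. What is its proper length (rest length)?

Contracted length L = 62.58 m
γ = 1/√(1 - 0.667²) = 1.3422
L₀ = γL = 1.3422 × 62.58 = 83.99 m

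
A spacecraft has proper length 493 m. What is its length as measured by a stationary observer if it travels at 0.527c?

Proper length L₀ = 493 m
γ = 1/√(1 - 0.527²) = 1.1767
L = L₀/γ = 493/1.1767 = 419.0 m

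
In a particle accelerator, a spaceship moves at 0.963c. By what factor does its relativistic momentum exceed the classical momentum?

p_rel = γmv, p_class = mv
Ratio = γ = 1/√(1 - 0.963²)
= 1/√(0.072631) = 3.711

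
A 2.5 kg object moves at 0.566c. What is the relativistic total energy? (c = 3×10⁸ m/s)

γ = 1/√(1 - 0.566²) = 1.213
mc² = 2.5 × (3×10⁸)² = 2.250×10¹⁷ J
E = γmc² = 1.213 × 2.250×10¹⁷ = 2.729×10¹⁷ J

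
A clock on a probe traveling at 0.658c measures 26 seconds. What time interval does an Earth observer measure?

Proper time Δt₀ = 26 seconds
γ = 1/√(1 - 0.658²) = 1.328
Δt = γΔt₀ = 1.328 × 26 = 34.53 seconds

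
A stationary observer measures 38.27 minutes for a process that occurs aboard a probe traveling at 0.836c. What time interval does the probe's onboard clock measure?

Dilated time Δt = 38.27 minutes
γ = 1/√(1 - 0.836²) = 1.822
Δt₀ = Δt/γ = 38.27/1.822 = 21.00 minutes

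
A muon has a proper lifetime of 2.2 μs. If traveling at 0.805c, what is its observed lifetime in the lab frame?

Proper lifetime τ₀ = 2.2 μs
γ = 1/√(1 - 0.805²) = 1.6856
τ = γτ₀ = 1.6856 × 2.2 μs = 3.708 μs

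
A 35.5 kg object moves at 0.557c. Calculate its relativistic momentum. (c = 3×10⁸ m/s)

γ = 1/√(1 - 0.557²) = 1.2041
v = 0.557 × 3×10⁸ = 1.671×10⁸ m/s
p = γmv = 1.2041 × 35.5 × 1.671×10⁸ = 7.143×10⁹ kg·m/s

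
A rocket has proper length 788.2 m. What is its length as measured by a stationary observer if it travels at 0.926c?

Proper length L₀ = 788.2 m
γ = 1/√(1 - 0.926²) = 2.6488
L = L₀/γ = 788.2/2.6488 = 297.6 m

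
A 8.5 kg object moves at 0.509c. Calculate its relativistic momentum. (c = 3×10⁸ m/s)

γ = 1/√(1 - 0.509²) = 1.162
v = 0.509 × 3×10⁸ = 1.527×10⁸ m/s
p = γmv = 1.162 × 8.5 × 1.527×10⁸ = 1.508×10⁹ kg·m/s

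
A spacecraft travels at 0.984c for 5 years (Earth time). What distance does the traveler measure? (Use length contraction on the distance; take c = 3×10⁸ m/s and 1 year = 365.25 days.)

Earth distance: d = v × t = 0.984c × 5 yr = 4.658×10¹⁶ m
γ = 5.613
d' = d/γ = 4.658×10¹⁶/5.613 = 8.299×10¹⁵ m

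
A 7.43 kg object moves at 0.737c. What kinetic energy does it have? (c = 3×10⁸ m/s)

γ = 1/√(1 - 0.737²) = 1.47952
γ - 1 = 0.47952
KE = (γ-1)mc² = 0.47952 × 7.43 × (3×10⁸)² = 3.207×10¹⁷ J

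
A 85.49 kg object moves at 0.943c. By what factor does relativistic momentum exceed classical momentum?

p_rel = γmv, p_class = mv
Ratio = γ = 1/√(1 - 0.943²) = 3.005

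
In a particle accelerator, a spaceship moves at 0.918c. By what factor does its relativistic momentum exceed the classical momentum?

p_rel = γmv, p_class = mv
Ratio = γ = 1/√(1 - 0.918²)
= 1/√(0.157276) = 2.522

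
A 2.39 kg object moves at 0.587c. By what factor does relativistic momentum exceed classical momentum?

p_rel = γmv, p_class = mv
Ratio = γ = 1/√(1 - 0.587²) = 1.235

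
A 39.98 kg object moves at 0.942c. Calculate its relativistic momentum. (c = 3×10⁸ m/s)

γ = 1/√(1 - 0.942²) = 2.9796
v = 0.942 × 3×10⁸ = 2.826×10⁸ m/s
p = γmv = 2.9796 × 39.98 × 2.826×10⁸ = 3.366×10¹⁰ kg·m/s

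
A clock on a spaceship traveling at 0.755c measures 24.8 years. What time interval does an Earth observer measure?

Proper time Δt₀ = 24.8 years
γ = 1/√(1 - 0.755²) = 1.525
Δt = γΔt₀ = 1.525 × 24.8 = 37.82 years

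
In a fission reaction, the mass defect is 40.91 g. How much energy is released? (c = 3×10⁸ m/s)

Convert mass defect: Δm = 40.91 g = 0.04091 kg
E = Δm·c² = 0.04091 × (3×10⁸)²
= 0.04091 × 9×10¹⁶ = 3.682×10¹⁵ J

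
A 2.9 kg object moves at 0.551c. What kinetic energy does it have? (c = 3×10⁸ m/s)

γ = 1/√(1 - 0.551²) = 1.1983
γ - 1 = 0.1983
KE = (γ-1)mc² = 0.1983 × 2.9 × (3×10⁸)² = 5.176×10¹⁶ J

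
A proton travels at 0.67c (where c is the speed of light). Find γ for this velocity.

v/c = 0.67, so (v/c)² = 0.4489
1 - (v/c)² = 0.5511
γ = 1/√(0.5511) = 1.347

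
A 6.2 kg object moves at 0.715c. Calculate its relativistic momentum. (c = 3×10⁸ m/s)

γ = 1/√(1 - 0.715²) = 1.430
v = 0.715 × 3×10⁸ = 2.145×10⁸ m/s
p = γmv = 1.430 × 6.2 × 2.145×10⁸ = 1.902×10⁹ kg·m/s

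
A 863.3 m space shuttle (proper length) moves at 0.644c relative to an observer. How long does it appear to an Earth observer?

Proper length L₀ = 863.3 m
γ = 1/√(1 - 0.644²) = 1.30715
L = L₀/γ = 863.3/1.30715 = 660.4 m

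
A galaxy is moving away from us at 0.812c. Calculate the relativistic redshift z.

β = 0.812
(1+β)/(1-β) = 1.812/0.188 = 9.638
√(9.638) = 3.105
z = 3.105 - 1 = 2.105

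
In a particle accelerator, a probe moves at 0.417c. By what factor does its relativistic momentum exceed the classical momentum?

p_rel = γmv, p_class = mv
Ratio = γ = 1/√(1 - 0.417²)
= 1/√(0.826111) = 1.100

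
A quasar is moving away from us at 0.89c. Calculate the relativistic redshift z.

β = 0.89
(1+β)/(1-β) = 1.89/0.11 = 17.18
√(17.18) = 4.145
z = 4.145 - 1 = 3.145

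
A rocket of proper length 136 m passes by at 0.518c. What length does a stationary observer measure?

Proper length L₀ = 136 m
γ = 1/√(1 - 0.518²) = 1.169
L = L₀/γ = 136/1.169 = 116.3 m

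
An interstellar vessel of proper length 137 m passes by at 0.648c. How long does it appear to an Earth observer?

Proper length L₀ = 137 m
γ = 1/√(1 - 0.648²) = 1.313
L = L₀/γ = 137/1.313 = 104.3 m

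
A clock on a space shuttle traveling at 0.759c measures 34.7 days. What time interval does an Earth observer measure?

Proper time Δt₀ = 34.7 days
γ = 1/√(1 - 0.759²) = 1.536
Δt = γΔt₀ = 1.536 × 34.7 = 53.30 days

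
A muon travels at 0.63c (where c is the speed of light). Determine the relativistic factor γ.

v/c = 0.63, so (v/c)² = 0.3969
1 - (v/c)² = 0.6031
γ = 1/√(0.6031) = 1.288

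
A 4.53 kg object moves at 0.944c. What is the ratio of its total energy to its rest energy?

E = γmc², E₀ = mc²
E/E₀ = γ = 1/√(1 - 0.944²) = 3.031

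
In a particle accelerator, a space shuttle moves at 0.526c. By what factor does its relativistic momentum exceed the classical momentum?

p_rel = γmv, p_class = mv
Ratio = γ = 1/√(1 - 0.526²)
= 1/√(0.723324) = 1.176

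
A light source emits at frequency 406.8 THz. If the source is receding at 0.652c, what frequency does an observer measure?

β = v/c = 0.652
(1-β)/(1+β) = 0.348/1.652 = 0.2107
Doppler factor = √(0.2107) = 0.4590
f_obs = 406.8 × 0.4590 = 186.7 THz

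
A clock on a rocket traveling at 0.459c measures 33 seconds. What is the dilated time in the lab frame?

Proper time Δt₀ = 33 seconds
γ = 1/√(1 - 0.459²) = 1.1256
Δt = γΔt₀ = 1.1256 × 33 = 37.14 seconds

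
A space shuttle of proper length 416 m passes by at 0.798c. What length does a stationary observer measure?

Proper length L₀ = 416 m
γ = 1/√(1 - 0.798²) = 1.6593
L = L₀/γ = 416/1.6593 = 250.7 m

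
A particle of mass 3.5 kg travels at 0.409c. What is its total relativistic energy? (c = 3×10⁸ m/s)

γ = 1/√(1 - 0.409²) = 1.096
mc² = 3.5 × (3×10⁸)² = 3.150×10¹⁷ J
E = γmc² = 1.096 × 3.150×10¹⁷ = 3.452×10¹⁷ J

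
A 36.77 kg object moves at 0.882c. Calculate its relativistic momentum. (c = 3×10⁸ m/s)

γ = 1/√(1 - 0.882²) = 2.122
v = 0.882 × 3×10⁸ = 2.646×10⁸ m/s
p = γmv = 2.122 × 36.77 × 2.646×10⁸ = 2.065×10¹⁰ kg·m/s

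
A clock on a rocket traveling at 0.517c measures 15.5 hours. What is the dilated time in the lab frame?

Proper time Δt₀ = 15.5 hours
γ = 1/√(1 - 0.517²) = 1.1682
Δt = γΔt₀ = 1.1682 × 15.5 = 18.11 hours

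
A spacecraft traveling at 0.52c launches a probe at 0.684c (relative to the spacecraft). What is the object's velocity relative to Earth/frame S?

u = (u' + v)/(1 + u'v/c²)
Numerator: 0.684 + 0.52 = 1.204
Denominator: 1 + 0.35568 = 1.35568
u = 1.204/1.35568 = 0.8881c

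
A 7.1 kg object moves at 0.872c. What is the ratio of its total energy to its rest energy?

E = γmc², E₀ = mc²
E/E₀ = γ = 1/√(1 - 0.872²) = 2.043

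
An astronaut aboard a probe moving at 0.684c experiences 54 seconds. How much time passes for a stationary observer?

Proper time Δt₀ = 54 seconds
γ = 1/√(1 - 0.684²) = 1.371
Δt = γΔt₀ = 1.371 × 54 = 74.03 seconds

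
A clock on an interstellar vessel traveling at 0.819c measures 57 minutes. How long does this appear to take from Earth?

Proper time Δt₀ = 57 minutes
γ = 1/√(1 - 0.819²) = 1.7428
Δt = γΔt₀ = 1.7428 × 57 = 99.34 minutes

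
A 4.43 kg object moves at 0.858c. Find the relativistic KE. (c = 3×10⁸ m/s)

γ = 1/√(1 - 0.858²) = 1.9469
γ - 1 = 0.9469
KE = (γ-1)mc² = 0.9469 × 4.43 × (3×10⁸)² = 3.775×10¹⁷ J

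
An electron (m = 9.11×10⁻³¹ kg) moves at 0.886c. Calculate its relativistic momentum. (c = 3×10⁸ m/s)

γ = 1/√(1 - 0.886²) = 2.1566
v = 0.886 × 3×10⁸ = 2.658×10⁸ m/s
p = γmv = 2.1566 × 9.11×10⁻³¹ × 2.658×10⁸ = 5.222×10⁻²² kg·m/s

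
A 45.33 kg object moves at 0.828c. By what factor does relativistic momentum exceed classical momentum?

p_rel = γmv, p_class = mv
Ratio = γ = 1/√(1 - 0.828²) = 1.783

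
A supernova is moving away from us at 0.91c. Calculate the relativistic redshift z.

β = 0.91
(1+β)/(1-β) = 1.91/0.09 = 21.22
√(21.22) = 4.607
z = 4.607 - 1 = 3.607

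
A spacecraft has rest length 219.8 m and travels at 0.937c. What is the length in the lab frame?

Proper length L₀ = 219.8 m
γ = 1/√(1 - 0.937²) = 2.8626
L = L₀/γ = 219.8/2.8626 = 76.78 m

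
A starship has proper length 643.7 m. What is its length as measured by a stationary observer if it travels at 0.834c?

Proper length L₀ = 643.7 m
γ = 1/√(1 - 0.834²) = 1.812
L = L₀/γ = 643.7/1.812 = 355.2 m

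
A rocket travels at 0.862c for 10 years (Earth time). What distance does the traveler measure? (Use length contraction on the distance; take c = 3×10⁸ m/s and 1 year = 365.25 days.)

Earth distance: d = v × t = 0.862c × 10 yr = 8.1608×10¹⁶ m
γ = 1.9727
d' = d/γ = 8.1608×10¹⁶/1.9727 = 4.137×10¹⁶ m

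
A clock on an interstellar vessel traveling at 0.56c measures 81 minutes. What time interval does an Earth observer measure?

Proper time Δt₀ = 81 minutes
γ = 1/√(1 - 0.56²) = 1.207
Δt = γΔt₀ = 1.207 × 81 = 97.77 minutes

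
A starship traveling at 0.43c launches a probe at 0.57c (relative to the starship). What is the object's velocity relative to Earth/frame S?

u = (u' + v)/(1 + u'v/c²)
Numerator: 0.57 + 0.43 = 1
Denominator: 1 + 0.2451 = 1.2451
u = 1/1.2451 = 0.8031c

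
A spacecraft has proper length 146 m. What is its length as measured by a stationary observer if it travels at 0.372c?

Proper length L₀ = 146 m
γ = 1/√(1 - 0.372²) = 1.0773
L = L₀/γ = 146/1.0773 = 135.5 m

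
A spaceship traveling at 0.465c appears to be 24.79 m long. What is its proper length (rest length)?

Contracted length L = 24.79 m
γ = 1/√(1 - 0.465²) = 1.1295
L₀ = γL = 1.1295 × 24.79 = 28.00 m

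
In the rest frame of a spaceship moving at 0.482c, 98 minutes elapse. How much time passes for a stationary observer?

Proper time Δt₀ = 98 minutes
γ = 1/√(1 - 0.482²) = 1.14133
Δt = γΔt₀ = 1.14133 × 98 = 111.9 minutes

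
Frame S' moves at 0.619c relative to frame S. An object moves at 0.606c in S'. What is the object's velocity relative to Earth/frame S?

u = (u' + v)/(1 + u'v/c²)
Numerator: 0.606 + 0.619 = 1.225
Denominator: 1 + 0.375114 = 1.375114
u = 1.225/1.375114 = 0.8908c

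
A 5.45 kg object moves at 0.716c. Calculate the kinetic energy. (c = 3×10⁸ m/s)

γ = 1/√(1 - 0.716²) = 1.4325
γ - 1 = 0.4325
KE = (γ-1)mc² = 0.4325 × 5.45 × (3×10⁸)² = 2.121×10¹⁷ J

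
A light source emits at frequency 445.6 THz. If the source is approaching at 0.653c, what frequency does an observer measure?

β = v/c = 0.653
(1+β)/(1-β) = 1.653/0.347 = 4.7637
Doppler factor = √(4.7637) = 2.1826
f_obs = 445.6 × 2.1826 = 972.6 THz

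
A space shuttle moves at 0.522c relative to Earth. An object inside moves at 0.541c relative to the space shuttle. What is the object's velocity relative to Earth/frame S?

u = (u' + v)/(1 + u'v/c²)
Numerator: 0.541 + 0.522 = 1.063
Denominator: 1 + 0.282402 = 1.282402
u = 1.063/1.282402 = 0.8289c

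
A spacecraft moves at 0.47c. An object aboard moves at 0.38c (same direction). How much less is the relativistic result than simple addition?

Classical: u' + v = 0.38 + 0.47 = 0.85c
Relativistic: u = (0.38 + 0.47)/(1 + 0.1786) = 0.85/1.1786 = 0.7212c
Difference: 0.85 - 0.7212 = 0.1288c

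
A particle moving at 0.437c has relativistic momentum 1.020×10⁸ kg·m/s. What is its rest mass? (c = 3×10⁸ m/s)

γ = 1/√(1 - 0.437²) = 1.1118
v = 0.437 × 3×10⁸ = 1.311×10⁸ m/s
m = p/(γv) = 1.020×10⁸/(1.1118 × 1.311×10⁸) = 0.6998 kg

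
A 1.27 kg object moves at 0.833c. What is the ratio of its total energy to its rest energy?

E = γmc², E₀ = mc²
E/E₀ = γ = 1/√(1 - 0.833²) = 1.807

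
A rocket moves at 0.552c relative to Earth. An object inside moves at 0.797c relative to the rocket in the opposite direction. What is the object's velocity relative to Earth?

Object's velocity in rocket frame is u' = -0.797c
u = (u' + v)/(1 + u'v/c²) = (v - 0.797)/(1 - 0.797·v/c²)
Numerator: 0.552 - 0.797 = -0.245
Denominator: 1 - 0.439944 = 0.560056
u = -0.245/0.560056 = -0.4375c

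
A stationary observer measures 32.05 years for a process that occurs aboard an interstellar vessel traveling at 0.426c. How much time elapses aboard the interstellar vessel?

Dilated time Δt = 32.05 years
γ = 1/√(1 - 0.426²) = 1.105
Δt₀ = Δt/γ = 32.05/1.105 = 29.00 years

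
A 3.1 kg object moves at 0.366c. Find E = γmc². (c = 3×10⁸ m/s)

γ = 1/√(1 - 0.366²) = 1.0746
mc² = 3.1 × (3×10⁸)² = 2.790×10¹⁷ J
E = γmc² = 1.0746 × 2.790×10¹⁷ = 2.998×10¹⁷ J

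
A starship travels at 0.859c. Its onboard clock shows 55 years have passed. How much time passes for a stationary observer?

Proper time Δt₀ = 55 years
γ = 1/√(1 - 0.859²) = 1.953
Δt = γΔt₀ = 1.953 × 55 = 107.4 years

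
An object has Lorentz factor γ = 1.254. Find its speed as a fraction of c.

From γ = 1/√(1 - v²/c²):
1/γ² = 1/1.254² = 0.6359
v²/c² = 1 - 0.6359 = 0.3641
v/c = √(0.3641) = 0.6034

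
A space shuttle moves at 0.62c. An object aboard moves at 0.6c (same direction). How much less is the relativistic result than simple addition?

Classical: u' + v = 0.6 + 0.62 = 1.22c
Relativistic: u = (0.6 + 0.62)/(1 + 0.372) = 1.22/1.372 = 0.8892c
Difference: 1.22 - 0.8892 = 0.3308c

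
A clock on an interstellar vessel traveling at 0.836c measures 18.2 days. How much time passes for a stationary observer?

Proper time Δt₀ = 18.2 days
γ = 1/√(1 - 0.836²) = 1.8224
Δt = γΔt₀ = 1.8224 × 18.2 = 33.17 days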